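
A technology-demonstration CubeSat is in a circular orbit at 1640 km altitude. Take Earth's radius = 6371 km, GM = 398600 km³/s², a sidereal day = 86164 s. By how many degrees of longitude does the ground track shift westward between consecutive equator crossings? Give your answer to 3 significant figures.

Semi-major axis a = 6371 + 1640 = 8011 km. Period T = 2π√(a³/μ) = 2π√(8011³/398600) = 7135.8 s = 118.93 min.
During one orbit Earth rotates (7135.8 / 86164) × 360° = 29.81°.

29.8°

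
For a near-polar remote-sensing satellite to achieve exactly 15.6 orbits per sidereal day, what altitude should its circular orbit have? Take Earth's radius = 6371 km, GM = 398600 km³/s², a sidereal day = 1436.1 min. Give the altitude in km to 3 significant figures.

Required period T = 86166 / 15.6 = 5523.5 s.
From T = 2π√(a³/μ): a = (μ T²/4π²)^(1/3) = (398600 × 5523.5² / 4π²)^(1/3) = 6754 km.
Altitude h = a − R = 6754 − 6371 = 383 km.

383 km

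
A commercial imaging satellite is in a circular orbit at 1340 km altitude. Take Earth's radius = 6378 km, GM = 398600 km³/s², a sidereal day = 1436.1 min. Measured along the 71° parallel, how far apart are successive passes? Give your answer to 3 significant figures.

1020 km

Semi-major axis a = 6378 + 1340 = 7718 km. Period T = 2π√(a³/μ) = 2π√(7718³/398600) = 6747.9 s = 112.46 min.
Node shift per orbit = (6747.9/86166) × 360° = 28.19°.
Equatorial spacing = 28.19 × 111.3 km/° = 3138 km.
At 71° latitude, spacing = 3138 × cos(71°) = 1022 km.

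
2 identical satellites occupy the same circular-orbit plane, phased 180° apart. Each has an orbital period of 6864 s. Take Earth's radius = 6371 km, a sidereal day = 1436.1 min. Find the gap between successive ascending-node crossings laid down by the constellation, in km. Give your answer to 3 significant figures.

Single-satellite node shift = (6864.0/86166) × 360° = 28.68°.
With 2 satellites evenly phased, successive equator crossings are 28.68/2 = 14.339° apart.
That is 14.339 × 111.2 = 1594 km at the equator.

1590 km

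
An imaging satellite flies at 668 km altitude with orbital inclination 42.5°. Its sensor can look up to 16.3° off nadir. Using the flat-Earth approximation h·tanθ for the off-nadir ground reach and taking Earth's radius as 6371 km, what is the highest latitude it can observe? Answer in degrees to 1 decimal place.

44.3°

For a prograde orbit the ground track reaches latitude ±i = ±42.5°.
Sensor half-swath on the ground ≈ 668·tan(16.3°) = 195 km = 1.76° of latitude.
Maximum observable latitude ≈ 42.5 + 1.76 = 44.3°.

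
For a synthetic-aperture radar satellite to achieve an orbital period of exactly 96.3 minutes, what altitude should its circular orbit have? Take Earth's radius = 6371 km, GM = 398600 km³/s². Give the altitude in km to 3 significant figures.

T = 96.3 min = 5778.0 s.
From T = 2π√(a³/μ): a = (μ T²/4π²)^(1/3) = (398600 × 5778.0² / 4π²)^(1/3) = 6959 km.
Altitude h = a − R = 6959 − 6371 = 588 km.

588 km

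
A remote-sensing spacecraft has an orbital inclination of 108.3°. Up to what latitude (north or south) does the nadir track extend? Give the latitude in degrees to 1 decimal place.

71.7°

Retrograde orbit: the ground track reaches ±(180° − i) = ±(180 − 108.3) = ±71.7°.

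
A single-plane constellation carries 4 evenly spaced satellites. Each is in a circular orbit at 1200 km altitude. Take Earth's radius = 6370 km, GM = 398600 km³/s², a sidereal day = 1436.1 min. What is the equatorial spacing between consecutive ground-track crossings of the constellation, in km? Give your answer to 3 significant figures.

Semi-major axis a = 6370 + 1200 = 7570 km. Period T = 2π√(a³/μ) = 2π√(7570³/398600) = 6554.7 s = 109.25 min.
Single-satellite node shift = (6554.7/86166) × 360° = 27.39°.
With 4 satellites evenly phased, successive equator crossings are 27.39/4 = 6.846° apart.
That is 6.846 × 111.2 = 761 km at the equator.

761 km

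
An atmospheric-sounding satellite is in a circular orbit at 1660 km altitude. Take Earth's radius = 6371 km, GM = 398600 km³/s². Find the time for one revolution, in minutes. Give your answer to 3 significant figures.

Semi-major axis a = 6371 + 1660 = 8031 km. Period T = 2π√(a³/μ) = 2π√(8031³/398600) = 7162.5 s = 119.38 min.

119 min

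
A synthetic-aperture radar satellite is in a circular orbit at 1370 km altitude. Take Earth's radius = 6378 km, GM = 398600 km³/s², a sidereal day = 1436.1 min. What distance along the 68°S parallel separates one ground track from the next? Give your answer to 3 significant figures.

Semi-major axis a = 6378 + 1370 = 7748 km. Period T = 2π√(a³/μ) = 2π√(7748³/398600) = 6787.3 s = 113.12 min.
Node shift per orbit = (6787.3/86166) × 360° = 28.36°.
Equatorial spacing = 28.36 × 111.3 km/° = 3157 km.
At 68° latitude, spacing = 3157 × cos(68°) = 1182 km.

1180 km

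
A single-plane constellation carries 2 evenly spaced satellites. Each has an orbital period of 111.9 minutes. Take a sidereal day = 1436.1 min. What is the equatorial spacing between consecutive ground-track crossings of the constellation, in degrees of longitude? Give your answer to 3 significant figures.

14.0°

T = 111.9 min = 6714.0 s.
Single-satellite node shift = (6714.0/86166) × 360° = 28.05°.
With 2 satellites evenly phased, successive equator crossings are 28.05/2 = 14.025° apart.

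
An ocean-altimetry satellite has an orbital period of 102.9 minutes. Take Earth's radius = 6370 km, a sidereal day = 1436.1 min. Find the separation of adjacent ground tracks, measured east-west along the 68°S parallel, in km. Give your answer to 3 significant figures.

1070 km

T = 102.9 min = 6174.0 s.
Node shift per orbit = (6174.0/86166) × 360° = 25.79°.
Equatorial spacing = 25.79 × 111.2 km/° = 2868 km.
At 68° latitude, spacing = 2868 × cos(68°) = 1074 km.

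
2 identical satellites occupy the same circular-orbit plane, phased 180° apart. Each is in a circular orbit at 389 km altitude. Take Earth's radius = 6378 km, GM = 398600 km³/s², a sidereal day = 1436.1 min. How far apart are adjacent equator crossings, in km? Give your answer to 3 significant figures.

1290 km

Semi-major axis a = 6378 + 389 = 6767 km. Period T = 2π√(a³/μ) = 2π√(6767³/398600) = 5539.9 s = 92.33 min.
Single-satellite node shift = (5539.9/86166) × 360° = 23.15°.
With 2 satellites evenly phased, successive equator crossings are 23.15/2 = 11.573° apart.
That is 11.573 × 111.3 = 1288 km at the equator.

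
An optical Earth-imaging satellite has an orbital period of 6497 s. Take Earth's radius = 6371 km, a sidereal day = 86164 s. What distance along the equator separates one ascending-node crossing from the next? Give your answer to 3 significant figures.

3020 km

During one orbit Earth rotates (6497.0 / 86164) × 360° = 27.14°.
At the equator that is 27.14° × (2π·6371/360) km/° = 27.14 × 111.2 = 3018 km.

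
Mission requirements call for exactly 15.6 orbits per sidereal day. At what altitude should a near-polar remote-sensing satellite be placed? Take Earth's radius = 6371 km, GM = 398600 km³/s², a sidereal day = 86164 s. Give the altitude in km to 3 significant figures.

Required period T = 86164 / 15.6 = 5523.3 s.
From T = 2π√(a³/μ): a = (μ T²/4π²)^(1/3) = (398600 × 5523.3² / 4π²)^(1/3) = 6753 km.
Altitude h = a − R = 6753 − 6371 = 382 km.

382 km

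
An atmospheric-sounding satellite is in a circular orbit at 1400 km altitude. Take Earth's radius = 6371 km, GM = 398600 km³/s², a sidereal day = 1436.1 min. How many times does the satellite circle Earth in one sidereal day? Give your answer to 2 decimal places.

Semi-major axis a = 6371 + 1400 = 7771 km. Period T = 2π√(a³/μ) = 2π√(7771³/398600) = 6817.5 s = 113.63 min.
Orbits per sidereal day = 86166 / 6817.5 = 12.639.

12.64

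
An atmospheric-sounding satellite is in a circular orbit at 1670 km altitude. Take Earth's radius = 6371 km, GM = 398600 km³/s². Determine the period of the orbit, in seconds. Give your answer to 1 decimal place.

Semi-major axis a = 6371 + 1670 = 8041 km. Period T = 2π√(a³/μ) = 2π√(8041³/398600) = 7175.9 s = 119.60 min.

7175.9 seconds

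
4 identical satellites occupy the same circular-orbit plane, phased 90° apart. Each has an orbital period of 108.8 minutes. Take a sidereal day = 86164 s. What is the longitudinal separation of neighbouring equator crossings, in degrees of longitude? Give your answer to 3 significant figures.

6.82°

T = 108.8 min = 6528.0 s.
Single-satellite node shift = (6528.0/86164) × 360° = 27.27°.
With 4 satellites evenly phased, successive equator crossings are 27.27/4 = 6.819° apart.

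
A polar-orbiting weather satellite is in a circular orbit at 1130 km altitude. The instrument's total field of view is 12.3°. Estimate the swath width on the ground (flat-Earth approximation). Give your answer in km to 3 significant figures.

Half-angle = 12.3°/2 = 6.15°.
Swath width ≈ 2h·tan(θ/2) = 2 × 1130 × tan(6.15°) = 243.5 km.

244 km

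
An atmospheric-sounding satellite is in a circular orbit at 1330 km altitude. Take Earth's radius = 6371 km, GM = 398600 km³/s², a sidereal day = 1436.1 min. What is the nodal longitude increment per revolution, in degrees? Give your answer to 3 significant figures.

28.1°

Semi-major axis a = 6371 + 1330 = 7701 km. Period T = 2π√(a³/μ) = 2π√(7701³/398600) = 6725.6 s = 112.09 min.
During one orbit Earth rotates (6725.6 / 86166) × 360° = 28.10°.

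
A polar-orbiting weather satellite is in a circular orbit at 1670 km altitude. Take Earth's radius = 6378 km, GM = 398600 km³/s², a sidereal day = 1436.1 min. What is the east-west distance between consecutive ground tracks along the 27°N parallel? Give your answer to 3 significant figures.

Semi-major axis a = 6378 + 1670 = 8048 km. Period T = 2π√(a³/μ) = 2π√(8048³/398600) = 7185.3 s = 119.75 min.
Node shift per orbit = (7185.3/86166) × 360° = 30.02°.
Equatorial spacing = 30.02 × 111.3 km/° = 3342 km.
At 27° latitude, spacing = 3342 × cos(27°) = 2978 km.

2980 km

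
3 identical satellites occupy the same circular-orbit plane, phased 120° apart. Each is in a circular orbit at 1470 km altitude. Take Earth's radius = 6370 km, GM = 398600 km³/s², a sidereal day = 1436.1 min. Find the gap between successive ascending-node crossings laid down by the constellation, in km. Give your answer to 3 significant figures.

1070 km

Semi-major axis a = 6370 + 1470 = 7840 km. Period T = 2π√(a³/μ) = 2π√(7840³/398600) = 6908.5 s = 115.14 min.
Single-satellite node shift = (6908.5/86166) × 360° = 28.86°.
With 3 satellites evenly phased, successive equator crossings are 28.86/3 = 9.621° apart.
That is 9.621 × 111.2 = 1070 km at the equator.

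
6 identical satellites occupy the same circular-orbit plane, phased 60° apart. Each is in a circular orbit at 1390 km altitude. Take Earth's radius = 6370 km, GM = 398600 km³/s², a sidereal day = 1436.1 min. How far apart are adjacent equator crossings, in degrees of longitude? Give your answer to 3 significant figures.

4.74°

Semi-major axis a = 6370 + 1390 = 7760 km. Period T = 2π√(a³/μ) = 2π√(7760³/398600) = 6803.1 s = 113.38 min.
Single-satellite node shift = (6803.1/86166) × 360° = 28.42°.
With 6 satellites evenly phased, successive equator crossings are 28.42/6 = 4.737° apart.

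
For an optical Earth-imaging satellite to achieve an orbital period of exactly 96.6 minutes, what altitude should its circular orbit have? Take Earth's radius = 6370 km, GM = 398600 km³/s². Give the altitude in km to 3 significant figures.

604 km

T = 96.6 min = 5796.0 s.
From T = 2π√(a³/μ): a = (μ T²/4π²)^(1/3) = (398600 × 5796.0² / 4π²)^(1/3) = 6974 km.
Altitude h = a − R = 6974 − 6370 = 604 km.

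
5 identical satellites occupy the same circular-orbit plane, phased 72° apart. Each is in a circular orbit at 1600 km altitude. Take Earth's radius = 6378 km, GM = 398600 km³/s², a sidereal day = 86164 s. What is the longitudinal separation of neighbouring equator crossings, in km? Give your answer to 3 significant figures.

660 km

Semi-major axis a = 6378 + 1600 = 7978 km. Period T = 2π√(a³/μ) = 2π√(7978³/398600) = 7091.7 s = 118.20 min.
Single-satellite node shift = (7091.7/86164) × 360° = 29.63°.
With 5 satellites evenly phased, successive equator crossings are 29.63/5 = 5.926° apart.
That is 5.926 × 111.3 = 660 km at the equator.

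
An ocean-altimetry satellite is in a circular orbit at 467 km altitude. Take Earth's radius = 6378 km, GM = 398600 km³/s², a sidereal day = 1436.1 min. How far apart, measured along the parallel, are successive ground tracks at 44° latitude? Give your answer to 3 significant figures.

Semi-major axis a = 6378 + 467 = 6845 km. Period T = 2π√(a³/μ) = 2π√(6845³/398600) = 5636.0 s = 93.93 min.
Node shift per orbit = (5636.0/86166) × 360° = 23.55°.
Equatorial spacing = 23.55 × 111.3 km/° = 2621 km.
At 44° latitude, spacing = 2621 × cos(44°) = 1886 km.

1890 km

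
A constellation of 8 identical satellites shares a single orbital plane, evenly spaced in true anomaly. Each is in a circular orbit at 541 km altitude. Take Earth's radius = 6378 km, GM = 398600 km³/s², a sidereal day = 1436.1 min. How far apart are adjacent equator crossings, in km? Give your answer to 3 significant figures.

333 km

Semi-major axis a = 6378 + 541 = 6919 km. Period T = 2π√(a³/μ) = 2π√(6919³/398600) = 5727.6 s = 95.46 min.
Single-satellite node shift = (5727.6/86166) × 360° = 23.93°.
With 8 satellites evenly phased, successive equator crossings are 23.93/8 = 2.991° apart.
That is 2.991 × 111.3 = 333 km at the equator.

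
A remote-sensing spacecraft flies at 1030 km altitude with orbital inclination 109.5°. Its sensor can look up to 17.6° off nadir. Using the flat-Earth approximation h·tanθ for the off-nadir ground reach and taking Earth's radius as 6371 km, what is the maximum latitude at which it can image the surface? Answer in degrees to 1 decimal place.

Retrograde orbit: the ground track reaches ±(180° − i) = ±(180 − 109.5) = ±70.5°.
Sensor half-swath on the ground ≈ 1030·tan(17.6°) = 327 km = 2.94° of latitude.
Maximum observable latitude ≈ 70.5 + 2.94 = 73.4°.

73.4°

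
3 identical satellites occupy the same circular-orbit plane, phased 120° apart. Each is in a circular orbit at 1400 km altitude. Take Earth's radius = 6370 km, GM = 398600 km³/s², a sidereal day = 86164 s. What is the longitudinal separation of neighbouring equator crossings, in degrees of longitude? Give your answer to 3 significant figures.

Semi-major axis a = 6370 + 1400 = 7770 km. Period T = 2π√(a³/μ) = 2π√(7770³/398600) = 6816.2 s = 113.60 min.
Single-satellite node shift = (6816.2/86164) × 360° = 28.48°.
With 3 satellites evenly phased, successive equator crossings are 28.48/3 = 9.493° apart.

9.49°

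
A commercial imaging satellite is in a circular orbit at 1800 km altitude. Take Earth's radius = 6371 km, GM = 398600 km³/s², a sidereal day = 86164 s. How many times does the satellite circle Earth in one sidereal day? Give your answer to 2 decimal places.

11.72

Semi-major axis a = 6371 + 1800 = 8171 km. Period T = 2π√(a³/μ) = 2π√(8171³/398600) = 7350.6 s = 122.51 min.
Orbits per sidereal day = 86164 / 7350.6 = 11.722.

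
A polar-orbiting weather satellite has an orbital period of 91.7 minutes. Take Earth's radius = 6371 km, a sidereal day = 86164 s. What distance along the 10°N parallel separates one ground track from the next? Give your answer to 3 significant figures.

2520 km

T = 91.7 min = 5502.0 s.
Node shift per orbit = (5502.0/86164) × 360° = 22.99°.
Equatorial spacing = 22.99 × 111.2 km/° = 2556 km.
At 10° latitude, spacing = 2556 × cos(10°) = 2517 km.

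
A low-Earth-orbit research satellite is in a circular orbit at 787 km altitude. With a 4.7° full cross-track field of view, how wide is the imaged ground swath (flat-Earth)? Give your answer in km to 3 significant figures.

Half-angle = 4.7°/2 = 2.35°.
Swath width ≈ 2h·tan(θ/2) = 2 × 787 × tan(2.35°) = 64.6 km.

64.6 km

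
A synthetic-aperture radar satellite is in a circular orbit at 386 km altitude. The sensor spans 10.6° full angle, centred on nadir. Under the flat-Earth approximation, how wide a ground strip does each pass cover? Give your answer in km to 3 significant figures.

Half-angle = 10.6°/2 = 5.3°.
Swath width ≈ 2h·tan(θ/2) = 2 × 386 × tan(5.3°) = 71.6 km.

71.6 km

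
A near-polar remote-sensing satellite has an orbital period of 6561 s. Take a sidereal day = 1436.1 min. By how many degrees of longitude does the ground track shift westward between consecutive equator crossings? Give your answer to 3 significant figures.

27.4°

During one orbit Earth rotates (6561.0 / 86166) × 360° = 27.41°.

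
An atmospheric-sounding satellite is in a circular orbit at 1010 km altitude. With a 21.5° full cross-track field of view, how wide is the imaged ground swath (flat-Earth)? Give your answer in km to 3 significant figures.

Half-angle = 21.5°/2 = 10.75°.
Swath width ≈ 2h·tan(θ/2) = 2 × 1010 × tan(10.75°) = 383.5 km.

384 km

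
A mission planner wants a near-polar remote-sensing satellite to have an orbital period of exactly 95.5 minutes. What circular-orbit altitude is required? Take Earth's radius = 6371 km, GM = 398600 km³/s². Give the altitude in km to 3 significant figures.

550 km

T = 95.5 min = 5730.0 s.
From T = 2π√(a³/μ): a = (μ T²/4π²)^(1/3) = (398600 × 5730.0² / 4π²)^(1/3) = 6921 km.
Altitude h = a − R = 6921 − 6371 = 550 km.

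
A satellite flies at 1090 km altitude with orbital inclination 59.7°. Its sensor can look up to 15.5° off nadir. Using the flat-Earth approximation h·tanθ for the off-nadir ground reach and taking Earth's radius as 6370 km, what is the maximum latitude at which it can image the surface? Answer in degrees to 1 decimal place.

For a prograde orbit the ground track reaches latitude ±i = ±59.7°.
Sensor half-swath on the ground ≈ 1090·tan(15.5°) = 302 km = 2.72° of latitude.
Maximum observable latitude ≈ 59.7 + 2.72 = 62.4°.

62.4°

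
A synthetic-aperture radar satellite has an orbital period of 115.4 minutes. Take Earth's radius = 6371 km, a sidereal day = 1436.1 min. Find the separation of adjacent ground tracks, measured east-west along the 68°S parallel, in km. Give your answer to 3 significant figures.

1200 km

T = 115.4 min = 6924.0 s.
Node shift per orbit = (6924.0/86166) × 360° = 28.93°.
Equatorial spacing = 28.93 × 111.2 km/° = 3217 km.
At 68° latitude, spacing = 3217 × cos(68°) = 1205 km.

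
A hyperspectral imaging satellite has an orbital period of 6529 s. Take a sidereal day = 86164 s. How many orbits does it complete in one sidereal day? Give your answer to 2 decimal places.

Orbits per sidereal day = 86164 / 6529.0 = 13.197.

13.20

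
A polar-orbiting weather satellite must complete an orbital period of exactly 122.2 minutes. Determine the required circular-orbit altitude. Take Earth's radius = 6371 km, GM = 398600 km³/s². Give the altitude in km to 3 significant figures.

T = 122.2 min = 7332.0 s.
From T = 2π√(a³/μ): a = (μ T²/4π²)^(1/3) = (398600 × 7332.0² / 4π²)^(1/3) = 8157 km.
Altitude h = a − R = 8157 − 6371 = 1786 km.

1790 km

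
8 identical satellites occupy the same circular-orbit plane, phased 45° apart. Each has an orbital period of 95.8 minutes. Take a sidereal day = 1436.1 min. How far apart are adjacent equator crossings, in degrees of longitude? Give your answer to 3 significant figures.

T = 95.8 min = 5748.0 s.
Single-satellite node shift = (5748.0/86166) × 360° = 24.02°.
With 8 satellites evenly phased, successive equator crossings are 24.02/8 = 3.002° apart.

3.00°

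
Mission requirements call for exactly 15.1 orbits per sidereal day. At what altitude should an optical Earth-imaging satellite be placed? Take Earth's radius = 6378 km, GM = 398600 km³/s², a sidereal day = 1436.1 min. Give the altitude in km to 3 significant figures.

Required period T = 86166 / 15.1 = 5706.4 s.
From T = 2π√(a³/μ): a = (μ T²/4π²)^(1/3) = (398600 × 5706.4² / 4π²)^(1/3) = 6902 km.
Altitude h = a − R = 6902 − 6378 = 524 km.

524 km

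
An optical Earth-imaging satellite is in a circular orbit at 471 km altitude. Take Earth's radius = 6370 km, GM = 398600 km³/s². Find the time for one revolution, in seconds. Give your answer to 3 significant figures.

Semi-major axis a = 6370 + 471 = 6841 km. Period T = 2π√(a³/μ) = 2π√(6841³/398600) = 5631.1 s = 93.85 min.

5630 seconds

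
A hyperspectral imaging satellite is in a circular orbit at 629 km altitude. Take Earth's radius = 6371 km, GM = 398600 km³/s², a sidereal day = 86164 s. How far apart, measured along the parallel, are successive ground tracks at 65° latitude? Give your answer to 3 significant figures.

1140 km

Semi-major axis a = 6371 + 629 = 7000 km. Period T = 2π√(a³/μ) = 2π√(7000³/398600) = 5828.5 s = 97.14 min.
Node shift per orbit = (5828.5/86164) × 360° = 24.35°.
Equatorial spacing = 24.35 × 111.2 km/° = 2708 km.
At 65° latitude, spacing = 2708 × cos(65°) = 1144 km.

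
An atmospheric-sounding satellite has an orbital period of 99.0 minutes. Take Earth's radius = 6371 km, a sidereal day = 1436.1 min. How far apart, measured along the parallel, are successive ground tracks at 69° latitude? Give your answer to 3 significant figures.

T = 99.0 min = 5940.0 s.
Node shift per orbit = (5940.0/86166) × 360° = 24.82°.
Equatorial spacing = 24.82 × 111.2 km/° = 2760 km.
At 69° latitude, spacing = 2760 × cos(69°) = 989 km.

989 km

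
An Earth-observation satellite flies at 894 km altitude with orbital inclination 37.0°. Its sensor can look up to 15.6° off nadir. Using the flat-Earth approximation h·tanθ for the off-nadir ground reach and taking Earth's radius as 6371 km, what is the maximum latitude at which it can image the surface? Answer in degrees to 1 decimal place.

For a prograde orbit the ground track reaches latitude ±i = ±37.0°.
Sensor half-swath on the ground ≈ 894·tan(15.6°) = 250 km = 2.24° of latitude.
Maximum observable latitude ≈ 37.0 + 2.24 = 39.2°.

39.2°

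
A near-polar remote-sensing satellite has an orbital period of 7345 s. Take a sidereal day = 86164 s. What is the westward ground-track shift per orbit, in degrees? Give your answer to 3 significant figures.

30.7°

During one orbit Earth rotates (7345.0 / 86164) × 360° = 30.69°.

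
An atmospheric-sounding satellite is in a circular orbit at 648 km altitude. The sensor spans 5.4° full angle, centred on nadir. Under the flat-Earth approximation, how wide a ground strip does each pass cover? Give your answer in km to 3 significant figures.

Half-angle = 5.4°/2 = 2.7°.
Swath width ≈ 2h·tan(θ/2) = 2 × 648 × tan(2.7°) = 61.1 km.

61.1 km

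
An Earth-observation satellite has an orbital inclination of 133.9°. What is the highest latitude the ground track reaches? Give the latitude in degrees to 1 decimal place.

46.1°

Retrograde orbit: the ground track reaches ±(180° − i) = ±(180 − 133.9) = ±46.1°.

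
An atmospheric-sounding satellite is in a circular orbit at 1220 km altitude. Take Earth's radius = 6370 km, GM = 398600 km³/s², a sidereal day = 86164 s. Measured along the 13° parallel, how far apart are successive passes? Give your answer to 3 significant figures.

Semi-major axis a = 6370 + 1220 = 7590 km. Period T = 2π√(a³/μ) = 2π√(7590³/398600) = 6580.7 s = 109.68 min.
Node shift per orbit = (6580.7/86164) × 360° = 27.49°.
Equatorial spacing = 27.49 × 111.2 km/° = 3057 km.
At 13° latitude, spacing = 3057 × cos(13°) = 2978 km.

2980 km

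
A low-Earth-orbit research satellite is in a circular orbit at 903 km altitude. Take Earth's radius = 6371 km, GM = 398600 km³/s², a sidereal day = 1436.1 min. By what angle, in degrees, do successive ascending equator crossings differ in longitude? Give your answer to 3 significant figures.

25.8°

Semi-major axis a = 6371 + 903 = 7274 km. Period T = 2π√(a³/μ) = 2π√(7274³/398600) = 6174.1 s = 102.90 min.
During one orbit Earth rotates (6174.1 / 86166) × 360° = 25.80°.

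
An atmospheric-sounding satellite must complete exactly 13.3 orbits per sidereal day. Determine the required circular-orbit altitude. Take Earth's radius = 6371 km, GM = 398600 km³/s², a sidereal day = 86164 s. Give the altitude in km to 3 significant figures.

Required period T = 86164 / 13.3 = 6478.5 s.
From T = 2π√(a³/μ): a = (μ T²/4π²)^(1/3) = (398600 × 6478.5² / 4π²)^(1/3) = 7511 km.
Altitude h = a − R = 7511 − 6371 = 1140 km.

1140 km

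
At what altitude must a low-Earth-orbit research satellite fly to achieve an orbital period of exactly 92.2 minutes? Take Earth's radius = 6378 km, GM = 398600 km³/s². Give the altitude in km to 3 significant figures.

383 km

T = 92.2 min = 5532.0 s.
From T = 2π√(a³/μ): a = (μ T²/4π²)^(1/3) = (398600 × 5532.0² / 4π²)^(1/3) = 6761 km.
Altitude h = a − R = 6761 − 6378 = 383 km.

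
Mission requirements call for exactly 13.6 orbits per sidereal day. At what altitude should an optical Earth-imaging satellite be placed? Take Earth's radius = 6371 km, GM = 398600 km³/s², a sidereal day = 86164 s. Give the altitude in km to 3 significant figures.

Required period T = 86164 / 13.6 = 6335.6 s.
From T = 2π√(a³/μ): a = (μ T²/4π²)^(1/3) = (398600 × 6335.6² / 4π²)^(1/3) = 7400 km.
Altitude h = a − R = 7400 − 6371 = 1029 km.

1030 km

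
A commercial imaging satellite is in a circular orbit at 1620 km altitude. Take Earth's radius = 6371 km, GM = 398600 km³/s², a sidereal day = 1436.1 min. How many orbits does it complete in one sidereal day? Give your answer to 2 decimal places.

12.12

Semi-major axis a = 6371 + 1620 = 7991 km. Period T = 2π√(a³/μ) = 2π√(7991³/398600) = 7109.1 s = 118.48 min.
Orbits per sidereal day = 86166 / 7109.1 = 12.121.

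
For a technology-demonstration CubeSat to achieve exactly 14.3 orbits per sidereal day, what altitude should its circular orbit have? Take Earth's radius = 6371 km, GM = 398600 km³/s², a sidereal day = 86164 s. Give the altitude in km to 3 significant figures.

Required period T = 86164 / 14.3 = 6025.5 s.
From T = 2π√(a³/μ): a = (μ T²/4π²)^(1/3) = (398600 × 6025.5² / 4π²)^(1/3) = 7157 km.
Altitude h = a − R = 7157 − 6371 = 786 km.

786 km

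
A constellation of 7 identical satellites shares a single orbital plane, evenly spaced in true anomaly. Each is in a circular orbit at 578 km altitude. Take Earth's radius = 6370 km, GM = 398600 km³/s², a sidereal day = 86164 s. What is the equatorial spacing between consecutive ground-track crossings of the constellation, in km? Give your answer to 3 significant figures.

Semi-major axis a = 6370 + 578 = 6948 km. Period T = 2π√(a³/μ) = 2π√(6948³/398600) = 5763.7 s = 96.06 min.
Single-satellite node shift = (5763.7/86164) × 360° = 24.08°.
With 7 satellites evenly phased, successive equator crossings are 24.08/7 = 3.440° apart.
That is 3.440 × 111.2 = 382 km at the equator.

382 km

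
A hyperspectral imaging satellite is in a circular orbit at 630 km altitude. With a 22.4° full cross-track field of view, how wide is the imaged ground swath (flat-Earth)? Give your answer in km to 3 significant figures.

249 km

Half-angle = 22.4°/2 = 11.2°.
Swath width ≈ 2h·tan(θ/2) = 2 × 630 × tan(11.2°) = 249.5 km.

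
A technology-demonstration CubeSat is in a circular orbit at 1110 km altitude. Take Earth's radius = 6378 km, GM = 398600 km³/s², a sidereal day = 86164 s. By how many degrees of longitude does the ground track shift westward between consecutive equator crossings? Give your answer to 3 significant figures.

Semi-major axis a = 6378 + 1110 = 7488 km. Period T = 2π√(a³/μ) = 2π√(7488³/398600) = 6448.5 s = 107.48 min.
During one orbit Earth rotates (6448.5 / 86164) × 360° = 26.94°.

26.9°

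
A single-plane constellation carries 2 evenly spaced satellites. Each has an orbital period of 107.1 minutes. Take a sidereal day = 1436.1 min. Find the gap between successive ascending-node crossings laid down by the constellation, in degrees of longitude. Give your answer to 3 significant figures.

13.4°

T = 107.1 min = 6426.0 s.
Single-satellite node shift = (6426.0/86166) × 360° = 26.85°.
With 2 satellites evenly phased, successive equator crossings are 26.85/2 = 13.424° apart.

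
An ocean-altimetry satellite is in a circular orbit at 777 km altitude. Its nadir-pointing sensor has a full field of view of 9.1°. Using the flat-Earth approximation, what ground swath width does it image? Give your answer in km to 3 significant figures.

Half-angle = 9.1°/2 = 4.55°.
Swath width ≈ 2h·tan(θ/2) = 2 × 777 × tan(4.55°) = 123.7 km.

124 km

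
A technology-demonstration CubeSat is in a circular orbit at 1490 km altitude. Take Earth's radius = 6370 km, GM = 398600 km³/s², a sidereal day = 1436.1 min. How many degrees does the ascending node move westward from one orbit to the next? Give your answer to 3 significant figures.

29.0°

Semi-major axis a = 6370 + 1490 = 7860 km. Period T = 2π√(a³/μ) = 2π√(7860³/398600) = 6935.0 s = 115.58 min.
During one orbit Earth rotates (6935.0 / 86166) × 360° = 28.97°.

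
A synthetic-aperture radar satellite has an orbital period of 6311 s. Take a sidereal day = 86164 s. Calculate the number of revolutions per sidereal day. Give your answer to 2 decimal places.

Orbits per sidereal day = 86164 / 6311.0 = 13.653.

13.65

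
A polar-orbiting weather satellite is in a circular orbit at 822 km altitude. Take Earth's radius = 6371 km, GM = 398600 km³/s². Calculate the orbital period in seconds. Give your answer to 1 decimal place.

Semi-major axis a = 6371 + 822 = 7193 km. Period T = 2π√(a³/μ) = 2π√(7193³/398600) = 6071.2 s = 101.19 min.

6071.2 seconds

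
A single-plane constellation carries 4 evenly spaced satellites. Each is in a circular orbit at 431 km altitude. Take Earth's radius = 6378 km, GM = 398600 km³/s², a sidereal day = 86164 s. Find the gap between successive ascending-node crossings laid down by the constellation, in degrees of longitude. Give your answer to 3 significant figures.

Semi-major axis a = 6378 + 431 = 6809 km. Period T = 2π√(a³/μ) = 2π√(6809³/398600) = 5591.6 s = 93.19 min.
Single-satellite node shift = (5591.6/86164) × 360° = 23.36°.
With 4 satellites evenly phased, successive equator crossings are 23.36/4 = 5.841° apart.

5.84°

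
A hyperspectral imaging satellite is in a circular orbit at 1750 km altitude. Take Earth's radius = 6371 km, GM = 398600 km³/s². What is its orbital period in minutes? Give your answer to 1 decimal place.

Semi-major axis a = 6371 + 1750 = 8121 km. Period T = 2π√(a³/μ) = 2π√(8121³/398600) = 7283.3 s = 121.39 min.

121.4 min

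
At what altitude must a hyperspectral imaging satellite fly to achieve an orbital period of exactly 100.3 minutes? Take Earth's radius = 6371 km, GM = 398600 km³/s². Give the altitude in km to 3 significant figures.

780 km

T = 100.3 min = 6018.0 s.
From T = 2π√(a³/μ): a = (μ T²/4π²)^(1/3) = (398600 × 6018.0² / 4π²)^(1/3) = 7151 km.
Altitude h = a − R = 7151 − 6371 = 780 km.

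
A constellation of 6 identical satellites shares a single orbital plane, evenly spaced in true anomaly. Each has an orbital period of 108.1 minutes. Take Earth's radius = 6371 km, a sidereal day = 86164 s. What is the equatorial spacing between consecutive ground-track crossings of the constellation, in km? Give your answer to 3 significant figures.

502 km

T = 108.1 min = 6486.0 s.
Single-satellite node shift = (6486.0/86164) × 360° = 27.10°.
With 6 satellites evenly phased, successive equator crossings are 27.10/6 = 4.517° apart.
That is 4.517 × 111.2 = 502 km at the equator.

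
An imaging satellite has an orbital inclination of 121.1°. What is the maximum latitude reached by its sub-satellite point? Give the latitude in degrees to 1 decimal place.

Retrograde orbit: the ground track reaches ±(180° − i) = ±(180 − 121.1) = ±58.9°.

58.9°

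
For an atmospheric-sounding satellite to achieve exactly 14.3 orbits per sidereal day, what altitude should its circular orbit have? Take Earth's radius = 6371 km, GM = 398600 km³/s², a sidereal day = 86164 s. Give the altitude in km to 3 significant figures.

786 km

Required period T = 86164 / 14.3 = 6025.5 s.
From T = 2π√(a³/μ): a = (μ T²/4π²)^(1/3) = (398600 × 6025.5² / 4π²)^(1/3) = 7157 km.
Altitude h = a − R = 7157 − 6371 = 786 km.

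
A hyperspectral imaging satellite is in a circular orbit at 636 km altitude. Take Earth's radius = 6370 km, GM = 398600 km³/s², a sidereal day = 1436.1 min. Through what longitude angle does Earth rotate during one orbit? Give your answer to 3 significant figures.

24.4°

Semi-major axis a = 6370 + 636 = 7006 km. Period T = 2π√(a³/μ) = 2π√(7006³/398600) = 5836.0 s = 97.27 min.
During one orbit Earth rotates (5836.0 / 86166) × 360° = 24.38°.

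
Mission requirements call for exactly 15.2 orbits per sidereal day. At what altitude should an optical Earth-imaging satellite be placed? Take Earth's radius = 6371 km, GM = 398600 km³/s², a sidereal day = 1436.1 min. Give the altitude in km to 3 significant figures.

501 km

Required period T = 86166 / 15.2 = 5668.8 s.
From T = 2π√(a³/μ): a = (μ T²/4π²)^(1/3) = (398600 × 5668.8² / 4π²)^(1/3) = 6872 km.
Altitude h = a − R = 6872 − 6371 = 501 km.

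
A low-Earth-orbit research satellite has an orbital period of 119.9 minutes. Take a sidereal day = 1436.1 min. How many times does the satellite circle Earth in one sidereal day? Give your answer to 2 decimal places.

T = 119.9 min = 7194.0 s.
Orbits per sidereal day = 86166 / 7194.0 = 11.977.

11.98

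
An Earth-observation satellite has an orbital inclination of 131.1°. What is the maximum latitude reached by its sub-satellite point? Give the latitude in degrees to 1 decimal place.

48.9°

Retrograde orbit: the ground track reaches ±(180° − i) = ±(180 − 131.1) = ±48.9°.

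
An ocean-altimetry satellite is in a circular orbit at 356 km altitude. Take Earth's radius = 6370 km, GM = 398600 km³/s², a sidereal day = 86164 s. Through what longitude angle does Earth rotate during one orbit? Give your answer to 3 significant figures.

Semi-major axis a = 6370 + 356 = 6726 km. Period T = 2π√(a³/μ) = 2π√(6726³/398600) = 5489.7 s = 91.49 min.
During one orbit Earth rotates (5489.7 / 86164) × 360° = 22.94°.

22.9°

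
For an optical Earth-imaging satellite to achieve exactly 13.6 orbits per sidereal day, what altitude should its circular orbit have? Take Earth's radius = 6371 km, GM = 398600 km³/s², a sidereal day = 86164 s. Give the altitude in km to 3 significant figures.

1030 km

Required period T = 86164 / 13.6 = 6335.6 s.
From T = 2π√(a³/μ): a = (μ T²/4π²)^(1/3) = (398600 × 6335.6² / 4π²)^(1/3) = 7400 km.
Altitude h = a − R = 7400 − 6371 = 1029 km.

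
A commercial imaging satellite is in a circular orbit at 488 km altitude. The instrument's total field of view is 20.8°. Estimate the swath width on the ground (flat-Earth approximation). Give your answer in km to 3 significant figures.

179 km

Half-angle = 20.8°/2 = 10.4°.
Swath width ≈ 2h·tan(θ/2) = 2 × 488 × tan(10.4°) = 179.1 km.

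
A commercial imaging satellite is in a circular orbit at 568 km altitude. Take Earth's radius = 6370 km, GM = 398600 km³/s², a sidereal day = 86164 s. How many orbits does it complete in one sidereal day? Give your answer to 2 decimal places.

14.98

Semi-major axis a = 6370 + 568 = 6938 km. Period T = 2π√(a³/μ) = 2π√(6938³/398600) = 5751.3 s = 95.85 min.
Orbits per sidereal day = 86164 / 5751.3 = 14.982.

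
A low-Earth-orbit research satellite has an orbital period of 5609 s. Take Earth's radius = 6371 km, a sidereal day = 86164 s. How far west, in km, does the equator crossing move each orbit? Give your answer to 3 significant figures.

2610 km

During one orbit Earth rotates (5609.0 / 86164) × 360° = 23.43°.
At the equator that is 23.43° × (2π·6371/360) km/° = 23.43 × 111.2 = 2606 km.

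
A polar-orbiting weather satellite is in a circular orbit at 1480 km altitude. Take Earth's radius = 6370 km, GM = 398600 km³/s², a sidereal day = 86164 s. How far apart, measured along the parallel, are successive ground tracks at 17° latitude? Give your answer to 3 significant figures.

Semi-major axis a = 6370 + 1480 = 7850 km. Period T = 2π√(a³/μ) = 2π√(7850³/398600) = 6921.7 s = 115.36 min.
Node shift per orbit = (6921.7/86164) × 360° = 28.92°.
Equatorial spacing = 28.92 × 111.2 km/° = 3215 km.
At 17° latitude, spacing = 3215 × cos(17°) = 3075 km.

3070 km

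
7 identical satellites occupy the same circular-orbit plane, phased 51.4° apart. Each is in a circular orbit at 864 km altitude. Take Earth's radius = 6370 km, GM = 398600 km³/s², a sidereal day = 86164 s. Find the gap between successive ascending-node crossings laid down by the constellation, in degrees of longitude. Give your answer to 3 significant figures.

3.65°

Semi-major axis a = 6370 + 864 = 7234 km. Period T = 2π√(a³/μ) = 2π√(7234³/398600) = 6123.2 s = 102.05 min.
Single-satellite node shift = (6123.2/86164) × 360° = 25.58°.
With 7 satellites evenly phased, successive equator crossings are 25.58/7 = 3.655° apart.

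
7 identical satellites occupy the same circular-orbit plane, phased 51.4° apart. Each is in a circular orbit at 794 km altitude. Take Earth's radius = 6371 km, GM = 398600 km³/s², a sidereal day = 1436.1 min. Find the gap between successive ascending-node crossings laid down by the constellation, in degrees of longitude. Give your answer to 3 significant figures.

Semi-major axis a = 6371 + 794 = 7165 km. Period T = 2π√(a³/μ) = 2π√(7165³/398600) = 6035.8 s = 100.60 min.
Single-satellite node shift = (6035.8/86166) × 360° = 25.22°.
With 7 satellites evenly phased, successive equator crossings are 25.22/7 = 3.603° apart.

3.60°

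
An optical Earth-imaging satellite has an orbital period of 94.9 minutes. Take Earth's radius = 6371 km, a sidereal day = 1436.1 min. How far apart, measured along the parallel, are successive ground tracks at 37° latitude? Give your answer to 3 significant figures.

2110 km

T = 94.9 min = 5694.0 s.
Node shift per orbit = (5694.0/86166) × 360° = 23.79°.
Equatorial spacing = 23.79 × 111.2 km/° = 2645 km.
At 37° latitude, spacing = 2645 × cos(37°) = 2113 km.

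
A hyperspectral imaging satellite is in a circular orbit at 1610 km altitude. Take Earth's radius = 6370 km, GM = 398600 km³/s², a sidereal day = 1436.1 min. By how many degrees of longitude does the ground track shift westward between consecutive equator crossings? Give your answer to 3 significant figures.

Semi-major axis a = 6370 + 1610 = 7980 km. Period T = 2π√(a³/μ) = 2π√(7980³/398600) = 7094.4 s = 118.24 min.
During one orbit Earth rotates (7094.4 / 86166) × 360° = 29.64°.

29.6°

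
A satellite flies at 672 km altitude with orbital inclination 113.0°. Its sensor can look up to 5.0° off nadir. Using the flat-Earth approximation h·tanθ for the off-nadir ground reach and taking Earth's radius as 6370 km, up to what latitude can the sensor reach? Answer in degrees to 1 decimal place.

Retrograde orbit: the ground track reaches ±(180° − i) = ±(180 − 113.0) = ±67.0°.
Sensor half-swath on the ground ≈ 672·tan(5.0°) = 59 km = 0.53° of latitude.
Maximum observable latitude ≈ 67.0 + 0.53 = 67.5°.

67.5°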